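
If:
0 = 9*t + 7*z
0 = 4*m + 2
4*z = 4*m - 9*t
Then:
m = -1/2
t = -14/27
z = 2/3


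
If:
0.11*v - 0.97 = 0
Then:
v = 8.82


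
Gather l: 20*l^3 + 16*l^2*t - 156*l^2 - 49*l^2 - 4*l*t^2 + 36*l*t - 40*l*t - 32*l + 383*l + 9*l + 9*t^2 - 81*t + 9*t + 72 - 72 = 20*l^3 + l^2*(16*t - 205) + l*(-4*t^2 - 4*t + 360) + 9*t^2 - 72*t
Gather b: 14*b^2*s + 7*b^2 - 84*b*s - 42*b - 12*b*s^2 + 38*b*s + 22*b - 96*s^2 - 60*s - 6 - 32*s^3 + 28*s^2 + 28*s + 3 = b^2*(14*s + 7) + b*(-12*s^2 - 46*s - 20) - 32*s^3 - 68*s^2 - 32*s - 3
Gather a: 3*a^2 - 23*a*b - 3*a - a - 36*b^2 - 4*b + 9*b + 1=3*a^2 + a*(-23*b - 4) - 36*b^2 + 5*b + 1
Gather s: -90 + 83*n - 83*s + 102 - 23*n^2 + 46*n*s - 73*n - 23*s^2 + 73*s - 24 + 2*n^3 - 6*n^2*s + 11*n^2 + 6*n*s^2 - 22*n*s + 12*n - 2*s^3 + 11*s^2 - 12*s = 2*n^3 - 12*n^2 + 22*n - 2*s^3 + s^2*(6*n - 12) + s*(-6*n^2 + 24*n - 22) - 12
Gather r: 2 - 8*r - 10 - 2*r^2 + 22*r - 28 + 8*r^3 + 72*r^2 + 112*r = 8*r^3 + 70*r^2 + 126*r - 36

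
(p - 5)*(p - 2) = p^2 - 7*p + 10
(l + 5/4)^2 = l^2 + 5*l/2 + 25/16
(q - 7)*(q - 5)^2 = q^3 - 17*q^2 + 95*q - 175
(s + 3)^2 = s^2 + 6*s + 9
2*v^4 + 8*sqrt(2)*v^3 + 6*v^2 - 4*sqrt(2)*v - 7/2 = (v - sqrt(2)/2)*(v + 7*sqrt(2)/2)*(sqrt(2)*v + 1)^2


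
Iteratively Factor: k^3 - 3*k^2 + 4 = (k - 2)*(k^2 - k - 2) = (k - 2)*(k + 1)*(k - 2)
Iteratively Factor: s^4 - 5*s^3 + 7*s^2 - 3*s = (s - 1)*(s^3 - 4*s^2 + 3*s) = (s - 3)*(s - 1)*(s^2 - s) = (s - 3)*(s - 1)^2*(s)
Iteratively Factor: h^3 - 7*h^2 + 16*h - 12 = (h - 2)*(h^2 - 5*h + 6) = (h - 2)^2*(h - 3)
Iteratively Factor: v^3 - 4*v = (v + 2)*(v^2 - 2*v) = v*(v + 2)*(v - 2)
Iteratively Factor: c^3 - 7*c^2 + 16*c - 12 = (c - 2)*(c^2 - 5*c + 6) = (c - 3)*(c - 2)*(c - 2)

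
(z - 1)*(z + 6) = z^2 + 5*z - 6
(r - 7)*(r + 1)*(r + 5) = r^3 - r^2 - 37*r - 35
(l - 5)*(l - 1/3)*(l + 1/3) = l^3 - 5*l^2 - l/9 + 5/9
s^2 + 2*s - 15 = (s - 3)*(s + 5)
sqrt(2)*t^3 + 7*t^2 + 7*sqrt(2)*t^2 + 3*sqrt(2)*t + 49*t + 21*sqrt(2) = (t + 7)*(t + 3*sqrt(2))*(sqrt(2)*t + 1)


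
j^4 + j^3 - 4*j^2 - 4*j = j*(j - 2)*(j + 1)*(j + 2)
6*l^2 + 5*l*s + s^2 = (2*l + s)*(3*l + s)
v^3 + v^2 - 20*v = v*(v - 4)*(v + 5)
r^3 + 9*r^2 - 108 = (r - 3)*(r + 6)^2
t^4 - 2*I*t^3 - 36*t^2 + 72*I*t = t*(t - 6)*(t + 6)*(t - 2*I)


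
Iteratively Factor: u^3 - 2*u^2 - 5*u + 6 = (u - 3)*(u^2 + u - 2) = (u - 3)*(u + 2)*(u - 1)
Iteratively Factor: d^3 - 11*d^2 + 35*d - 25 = (d - 1)*(d^2 - 10*d + 25) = (d - 5)*(d - 1)*(d - 5)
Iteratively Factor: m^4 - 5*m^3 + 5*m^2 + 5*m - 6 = (m - 2)*(m^3 - 3*m^2 - m + 3) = (m - 2)*(m - 1)*(m^2 - 2*m - 3) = (m - 3)*(m - 2)*(m - 1)*(m + 1)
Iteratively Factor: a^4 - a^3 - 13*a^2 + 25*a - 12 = (a - 1)*(a^3 - 13*a + 12) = (a - 3)*(a - 1)*(a^2 + 3*a - 4) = (a - 3)*(a - 1)^2*(a + 4)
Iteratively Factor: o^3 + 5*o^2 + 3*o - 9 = (o + 3)*(o^2 + 2*o - 3) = (o + 3)^2*(o - 1)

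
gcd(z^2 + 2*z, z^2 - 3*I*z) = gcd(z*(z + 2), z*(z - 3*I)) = z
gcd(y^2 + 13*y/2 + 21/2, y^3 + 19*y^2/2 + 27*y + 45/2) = y + 3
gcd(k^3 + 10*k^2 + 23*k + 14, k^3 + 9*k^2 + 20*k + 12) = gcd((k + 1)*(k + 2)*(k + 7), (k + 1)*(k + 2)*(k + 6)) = k^2 + 3*k + 2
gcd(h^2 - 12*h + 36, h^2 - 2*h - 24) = h - 6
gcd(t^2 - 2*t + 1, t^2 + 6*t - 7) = t - 1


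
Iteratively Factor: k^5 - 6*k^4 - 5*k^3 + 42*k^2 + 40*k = (k - 5)*(k^4 - k^3 - 10*k^2 - 8*k) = (k - 5)*(k + 1)*(k^3 - 2*k^2 - 8*k) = k*(k - 5)*(k + 1)*(k^2 - 2*k - 8) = k*(k - 5)*(k - 4)*(k + 1)*(k + 2)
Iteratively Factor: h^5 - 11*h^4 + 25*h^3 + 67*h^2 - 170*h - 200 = (h + 2)*(h^4 - 13*h^3 + 51*h^2 - 35*h - 100) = (h - 4)*(h + 2)*(h^3 - 9*h^2 + 15*h + 25) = (h - 4)*(h + 1)*(h + 2)*(h^2 - 10*h + 25) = (h - 5)*(h - 4)*(h + 1)*(h + 2)*(h - 5)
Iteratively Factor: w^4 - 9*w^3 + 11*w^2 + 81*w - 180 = (w - 3)*(w^3 - 6*w^2 - 7*w + 60) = (w - 3)*(w + 3)*(w^2 - 9*w + 20) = (w - 4)*(w - 3)*(w + 3)*(w - 5)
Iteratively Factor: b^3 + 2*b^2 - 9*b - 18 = (b + 3)*(b^2 - b - 6) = (b + 2)*(b + 3)*(b - 3)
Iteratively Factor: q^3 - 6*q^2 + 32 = (q - 4)*(q^2 - 2*q - 8) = (q - 4)*(q + 2)*(q - 4)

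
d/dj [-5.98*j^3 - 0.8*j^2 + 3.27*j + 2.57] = -17.94*j^2 - 1.6*j + 3.27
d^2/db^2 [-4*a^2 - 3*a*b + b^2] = 2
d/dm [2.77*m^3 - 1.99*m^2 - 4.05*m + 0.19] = 8.31*m^2 - 3.98*m - 4.05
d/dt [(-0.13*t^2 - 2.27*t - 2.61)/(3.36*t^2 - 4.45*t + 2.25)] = (8.2057*t^2 + 16.9542*t - 16.722)/(11.2896*t^4 - 29.904*t^3 + 34.9225*t^2 - 20.025*t + 5.0625)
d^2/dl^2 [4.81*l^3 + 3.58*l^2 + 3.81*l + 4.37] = 28.86*l + 7.16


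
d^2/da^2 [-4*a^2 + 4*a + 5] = -8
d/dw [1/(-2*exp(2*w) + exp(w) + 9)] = (4*exp(w) - 1)*exp(w)/(-2*exp(2*w) + exp(w) + 9)^2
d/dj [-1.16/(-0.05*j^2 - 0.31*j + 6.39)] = (-0.116*j - 0.3596)/(0.05*j^2 + 0.31*j - 6.39)^2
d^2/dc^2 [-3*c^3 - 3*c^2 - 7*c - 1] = -18*c - 6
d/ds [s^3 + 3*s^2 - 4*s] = 3*s^2 + 6*s - 4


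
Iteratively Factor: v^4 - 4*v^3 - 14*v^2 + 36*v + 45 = (v - 3)*(v^3 - v^2 - 17*v - 15) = (v - 3)*(v + 3)*(v^2 - 4*v - 5) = (v - 5)*(v - 3)*(v + 3)*(v + 1)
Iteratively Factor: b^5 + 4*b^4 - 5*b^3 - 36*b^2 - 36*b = (b + 2)*(b^4 + 2*b^3 - 9*b^2 - 18*b) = (b - 3)*(b + 2)*(b^3 + 5*b^2 + 6*b) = b*(b - 3)*(b + 2)*(b^2 + 5*b + 6) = b*(b - 3)*(b + 2)^2*(b + 3)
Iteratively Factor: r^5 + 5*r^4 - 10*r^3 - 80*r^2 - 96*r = (r + 3)*(r^4 + 2*r^3 - 16*r^2 - 32*r) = (r + 3)*(r + 4)*(r^3 - 2*r^2 - 8*r) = (r + 2)*(r + 3)*(r + 4)*(r^2 - 4*r) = (r - 4)*(r + 2)*(r + 3)*(r + 4)*(r)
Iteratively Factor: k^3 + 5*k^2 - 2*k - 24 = (k + 4)*(k^2 + k - 6) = (k - 2)*(k + 4)*(k + 3)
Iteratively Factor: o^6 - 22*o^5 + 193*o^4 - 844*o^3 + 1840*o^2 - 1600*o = (o - 4)*(o^5 - 18*o^4 + 121*o^3 - 360*o^2 + 400*o) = (o - 5)*(o - 4)*(o^4 - 13*o^3 + 56*o^2 - 80*o) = (o - 5)*(o - 4)^2*(o^3 - 9*o^2 + 20*o) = o*(o - 5)*(o - 4)^2*(o^2 - 9*o + 20) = o*(o - 5)*(o - 4)^3*(o - 5)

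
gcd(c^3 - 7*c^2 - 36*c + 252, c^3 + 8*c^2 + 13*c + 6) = c + 6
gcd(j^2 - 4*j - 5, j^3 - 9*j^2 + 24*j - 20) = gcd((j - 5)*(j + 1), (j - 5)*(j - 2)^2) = j - 5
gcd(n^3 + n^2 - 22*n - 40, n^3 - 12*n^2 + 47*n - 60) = n - 5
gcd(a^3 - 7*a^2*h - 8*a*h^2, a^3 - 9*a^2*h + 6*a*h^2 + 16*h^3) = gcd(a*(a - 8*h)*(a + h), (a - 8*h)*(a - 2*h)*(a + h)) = a^2 - 7*a*h - 8*h^2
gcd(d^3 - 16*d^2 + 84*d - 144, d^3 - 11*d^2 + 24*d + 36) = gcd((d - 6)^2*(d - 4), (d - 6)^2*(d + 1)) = d^2 - 12*d + 36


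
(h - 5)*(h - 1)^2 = h^3 - 7*h^2 + 11*h - 5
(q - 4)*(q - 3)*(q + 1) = q^3 - 6*q^2 + 5*q + 12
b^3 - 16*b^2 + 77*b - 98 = (b - 7)^2*(b - 2)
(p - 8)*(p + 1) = p^2 - 7*p - 8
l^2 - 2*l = l*(l - 2)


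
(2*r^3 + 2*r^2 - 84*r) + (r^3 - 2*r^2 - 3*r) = 3*r^3 - 87*r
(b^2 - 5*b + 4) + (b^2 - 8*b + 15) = 2*b^2 - 13*b + 19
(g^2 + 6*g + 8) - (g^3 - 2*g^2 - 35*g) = -g^3 + 3*g^2 + 41*g + 8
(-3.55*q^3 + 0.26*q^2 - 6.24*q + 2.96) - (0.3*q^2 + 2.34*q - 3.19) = -3.55*q^3 - 0.04*q^2 - 8.58*q + 6.15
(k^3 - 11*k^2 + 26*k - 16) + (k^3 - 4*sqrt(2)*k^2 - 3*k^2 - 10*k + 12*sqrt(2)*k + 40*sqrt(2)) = 2*k^3 - 14*k^2 - 4*sqrt(2)*k^2 + 16*k + 12*sqrt(2)*k - 16 + 40*sqrt(2)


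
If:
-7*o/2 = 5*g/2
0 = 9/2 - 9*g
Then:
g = 1/2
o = -5/14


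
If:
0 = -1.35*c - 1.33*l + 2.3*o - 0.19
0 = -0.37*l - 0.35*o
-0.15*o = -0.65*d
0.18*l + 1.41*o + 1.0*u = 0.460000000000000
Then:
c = 0.837208213227398 - 2.12597598688726*u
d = 0.0856266036122151 - 0.186144790461337*u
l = 0.763025942882058*u - 0.350991933725747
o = 0.371048615652932 - 0.806627425332461*u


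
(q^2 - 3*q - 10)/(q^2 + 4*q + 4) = (q - 5)/(q + 2)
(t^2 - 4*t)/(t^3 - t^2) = (t - 4)/(t*(t - 1))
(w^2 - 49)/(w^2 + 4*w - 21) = (w - 7)/(w - 3)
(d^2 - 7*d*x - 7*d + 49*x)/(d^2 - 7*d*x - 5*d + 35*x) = (d - 7)/(d - 5)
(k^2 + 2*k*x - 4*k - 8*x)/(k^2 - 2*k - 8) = (k + 2*x)/(k + 2)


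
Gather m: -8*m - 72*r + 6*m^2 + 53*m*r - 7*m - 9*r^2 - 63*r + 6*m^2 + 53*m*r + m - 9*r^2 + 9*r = 12*m^2 + m*(106*r - 14) - 18*r^2 - 126*r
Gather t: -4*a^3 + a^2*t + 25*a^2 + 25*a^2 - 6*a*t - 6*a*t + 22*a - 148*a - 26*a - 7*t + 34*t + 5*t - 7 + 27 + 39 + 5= -4*a^3 + 50*a^2 - 152*a + t*(a^2 - 12*a + 32) + 64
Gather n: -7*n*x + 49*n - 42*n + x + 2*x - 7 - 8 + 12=n*(7 - 7*x) + 3*x - 3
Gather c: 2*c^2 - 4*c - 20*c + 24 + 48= 2*c^2 - 24*c + 72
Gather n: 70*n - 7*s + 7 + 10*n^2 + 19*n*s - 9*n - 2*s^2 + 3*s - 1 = 10*n^2 + n*(19*s + 61) - 2*s^2 - 4*s + 6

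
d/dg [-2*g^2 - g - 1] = -4*g - 1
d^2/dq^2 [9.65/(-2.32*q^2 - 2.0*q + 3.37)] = (103.88032*q^2 + 89.552*q - 9.65*(4.64*q + 2.0)*(9.28*q + 4.0) - 150.89512)/(2.32*q^2 + 2.0*q - 3.37)^3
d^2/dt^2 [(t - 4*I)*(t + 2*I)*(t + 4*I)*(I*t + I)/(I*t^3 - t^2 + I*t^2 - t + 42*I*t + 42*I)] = 10*(-5*t^3 - 6*I*t^2 + 636*t + 296*I)/(t^6 + 3*I*t^5 + 123*t^4 + 251*I*t^3 + 5166*t^2 + 5292*I*t + 74088)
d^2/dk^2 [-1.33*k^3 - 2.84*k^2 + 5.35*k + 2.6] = -7.98*k - 5.68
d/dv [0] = 0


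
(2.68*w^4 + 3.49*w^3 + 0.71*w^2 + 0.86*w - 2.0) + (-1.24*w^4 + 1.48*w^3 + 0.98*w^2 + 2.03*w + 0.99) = 1.44*w^4 + 4.97*w^3 + 1.69*w^2 + 2.89*w - 1.01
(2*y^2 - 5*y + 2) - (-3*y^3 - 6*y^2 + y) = 3*y^3 + 8*y^2 - 6*y + 2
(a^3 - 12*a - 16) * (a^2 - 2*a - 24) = a^5 - 2*a^4 - 36*a^3 + 8*a^2 + 320*a + 384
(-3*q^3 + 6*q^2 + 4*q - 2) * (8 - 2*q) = 6*q^4 - 36*q^3 + 40*q^2 + 36*q - 16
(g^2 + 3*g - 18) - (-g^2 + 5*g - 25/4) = 2*g^2 - 2*g - 47/4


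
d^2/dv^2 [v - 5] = 0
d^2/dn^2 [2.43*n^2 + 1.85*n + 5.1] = 4.86000000000000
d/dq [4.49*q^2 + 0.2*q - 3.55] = 8.98*q + 0.2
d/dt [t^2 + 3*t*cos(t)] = -3*t*sin(t) + 2*t + 3*cos(t)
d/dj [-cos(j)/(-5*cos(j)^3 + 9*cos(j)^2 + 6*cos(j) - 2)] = 16*(10*cos(j)^3 - 9*cos(j)^2 - 2)*sin(j)/(9*cos(j) + 18*cos(2*j) - 5*cos(3*j) + 10)^2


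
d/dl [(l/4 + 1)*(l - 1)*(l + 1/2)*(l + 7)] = l^3 + 63*l^2/8 + 11*l - 39/8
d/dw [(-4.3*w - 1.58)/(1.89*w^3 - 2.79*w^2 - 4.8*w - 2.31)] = (16.254*w^3 - 3.0384*w^2 - 8.8164*w + 2.349)/(3.5721*w^6 - 10.5462*w^5 - 10.3599*w^4 + 18.0522*w^3 + 35.9298*w^2 + 22.176*w + 5.3361)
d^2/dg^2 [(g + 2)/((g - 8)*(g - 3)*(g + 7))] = 2*(3*g^5 + 5*g^3 - 1230*g^2 + 2280*g + 15866)/(g^9 - 12*g^8 - 111*g^7 + 1712*g^6 + 1851*g^5 - 79068*g^4 + 149491*g^3 + 1077048*g^2 - 4487616*g + 4741632)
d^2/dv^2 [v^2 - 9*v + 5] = 2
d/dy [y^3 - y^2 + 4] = y*(3*y - 2)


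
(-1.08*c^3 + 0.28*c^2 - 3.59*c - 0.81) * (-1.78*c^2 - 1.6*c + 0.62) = 1.9224*c^5 + 1.2296*c^4 + 5.2726*c^3 + 7.3594*c^2 - 0.9298*c - 0.5022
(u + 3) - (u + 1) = 2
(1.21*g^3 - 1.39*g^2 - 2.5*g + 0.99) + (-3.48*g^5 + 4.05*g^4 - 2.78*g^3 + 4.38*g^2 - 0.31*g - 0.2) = -3.48*g^5 + 4.05*g^4 - 1.57*g^3 + 2.99*g^2 - 2.81*g + 0.79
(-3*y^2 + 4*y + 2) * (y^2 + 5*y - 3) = -3*y^4 - 11*y^3 + 31*y^2 - 2*y - 6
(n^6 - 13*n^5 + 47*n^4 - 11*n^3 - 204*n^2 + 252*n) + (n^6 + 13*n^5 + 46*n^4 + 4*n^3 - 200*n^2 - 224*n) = 2*n^6 + 93*n^4 - 7*n^3 - 404*n^2 + 28*n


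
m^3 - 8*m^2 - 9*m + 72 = (m - 8)*(m - 3)*(m + 3)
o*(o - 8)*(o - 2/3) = o^3 - 26*o^2/3 + 16*o/3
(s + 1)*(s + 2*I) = s^2 + s + 2*I*s + 2*I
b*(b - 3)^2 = b^3 - 6*b^2 + 9*b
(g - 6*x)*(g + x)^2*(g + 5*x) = g^4 + g^3*x - 31*g^2*x^2 - 61*g*x^3 - 30*x^4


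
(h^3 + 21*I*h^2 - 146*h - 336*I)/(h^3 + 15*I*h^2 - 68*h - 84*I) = (h + 8*I)/(h + 2*I)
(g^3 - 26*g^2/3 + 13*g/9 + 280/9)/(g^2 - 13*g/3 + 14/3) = (3*g^2 - 19*g - 40)/(3*(g - 2))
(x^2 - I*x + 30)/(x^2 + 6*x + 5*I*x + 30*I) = (x - 6*I)/(x + 6)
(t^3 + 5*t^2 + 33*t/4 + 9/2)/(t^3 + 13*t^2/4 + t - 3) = (4*t^2 + 12*t + 9)/(4*t^2 + 5*t - 6)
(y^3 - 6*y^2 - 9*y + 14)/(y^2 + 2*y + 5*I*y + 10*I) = (y^2 - 8*y + 7)/(y + 5*I)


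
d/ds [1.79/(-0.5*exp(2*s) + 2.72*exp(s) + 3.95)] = (1.79*exp(s) - 4.8688)*exp(s)/(-0.5*exp(2*s) + 2.72*exp(s) + 3.95)^2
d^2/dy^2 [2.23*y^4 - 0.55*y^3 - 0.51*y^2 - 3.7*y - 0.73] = 26.76*y^2 - 3.3*y - 1.02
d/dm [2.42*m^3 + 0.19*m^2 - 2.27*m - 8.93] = 7.26*m^2 + 0.38*m - 2.27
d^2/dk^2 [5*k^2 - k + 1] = 10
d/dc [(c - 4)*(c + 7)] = 2*c + 3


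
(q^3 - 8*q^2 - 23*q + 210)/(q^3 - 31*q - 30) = (q - 7)/(q + 1)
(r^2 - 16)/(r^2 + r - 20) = (r + 4)/(r + 5)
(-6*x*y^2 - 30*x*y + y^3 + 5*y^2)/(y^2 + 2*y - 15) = y*(-6*x + y)/(y - 3)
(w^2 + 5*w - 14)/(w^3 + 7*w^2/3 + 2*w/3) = 3*(w^2 + 5*w - 14)/(w*(3*w^2 + 7*w + 2))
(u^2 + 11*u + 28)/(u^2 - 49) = (u + 4)/(u - 7)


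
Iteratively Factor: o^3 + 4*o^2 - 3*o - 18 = (o - 2)*(o^2 + 6*o + 9) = (o - 2)*(o + 3)*(o + 3)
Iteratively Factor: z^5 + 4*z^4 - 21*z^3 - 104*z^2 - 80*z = (z + 4)*(z^4 - 21*z^2 - 20*z) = (z + 1)*(z + 4)*(z^3 - z^2 - 20*z) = z*(z + 1)*(z + 4)*(z^2 - z - 20) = z*(z + 1)*(z + 4)^2*(z - 5)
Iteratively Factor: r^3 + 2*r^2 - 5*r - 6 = (r - 2)*(r^2 + 4*r + 3) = (r - 2)*(r + 1)*(r + 3)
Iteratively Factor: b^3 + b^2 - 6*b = (b - 2)*(b^2 + 3*b) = b*(b - 2)*(b + 3)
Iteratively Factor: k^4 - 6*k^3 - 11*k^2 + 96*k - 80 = (k - 4)*(k^3 - 2*k^2 - 19*k + 20) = (k - 4)*(k - 1)*(k^2 - k - 20) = (k - 5)*(k - 4)*(k - 1)*(k + 4)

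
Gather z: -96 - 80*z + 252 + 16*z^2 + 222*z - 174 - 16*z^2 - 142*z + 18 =0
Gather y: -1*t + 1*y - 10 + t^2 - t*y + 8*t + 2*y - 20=t^2 + 7*t + y*(3 - t) - 30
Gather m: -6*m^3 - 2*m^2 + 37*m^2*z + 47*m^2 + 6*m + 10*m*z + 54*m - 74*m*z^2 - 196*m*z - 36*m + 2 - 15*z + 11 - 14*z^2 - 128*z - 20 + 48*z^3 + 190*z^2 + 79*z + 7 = -6*m^3 + m^2*(37*z + 45) + m*(-74*z^2 - 186*z + 24) + 48*z^3 + 176*z^2 - 64*z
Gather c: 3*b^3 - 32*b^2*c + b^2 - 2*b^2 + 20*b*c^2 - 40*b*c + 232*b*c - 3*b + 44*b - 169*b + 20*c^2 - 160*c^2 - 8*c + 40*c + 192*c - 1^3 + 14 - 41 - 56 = 3*b^3 - b^2 - 128*b + c^2*(20*b - 140) + c*(-32*b^2 + 192*b + 224) - 84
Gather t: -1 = -1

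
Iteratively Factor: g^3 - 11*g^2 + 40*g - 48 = (g - 3)*(g^2 - 8*g + 16) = (g - 4)*(g - 3)*(g - 4)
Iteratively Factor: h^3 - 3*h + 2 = (h - 1)*(h^2 + h - 2) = (h - 1)^2*(h + 2)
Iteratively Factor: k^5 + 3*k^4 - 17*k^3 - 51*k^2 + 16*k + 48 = (k + 4)*(k^4 - k^3 - 13*k^2 + k + 12) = (k - 1)*(k + 4)*(k^3 - 13*k - 12) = (k - 4)*(k - 1)*(k + 4)*(k^2 + 4*k + 3) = (k - 4)*(k - 1)*(k + 3)*(k + 4)*(k + 1)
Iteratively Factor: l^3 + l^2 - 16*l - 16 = (l - 4)*(l^2 + 5*l + 4) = (l - 4)*(l + 4)*(l + 1)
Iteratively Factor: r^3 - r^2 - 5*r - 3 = (r + 1)*(r^2 - 2*r - 3) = (r + 1)^2*(r - 3)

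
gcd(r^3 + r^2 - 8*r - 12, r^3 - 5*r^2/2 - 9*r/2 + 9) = r^2 - r - 6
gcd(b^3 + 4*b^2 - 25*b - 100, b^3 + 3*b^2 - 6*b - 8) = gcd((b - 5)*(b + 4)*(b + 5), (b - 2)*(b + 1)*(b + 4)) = b + 4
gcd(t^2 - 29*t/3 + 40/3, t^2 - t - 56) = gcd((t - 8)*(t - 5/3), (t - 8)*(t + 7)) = t - 8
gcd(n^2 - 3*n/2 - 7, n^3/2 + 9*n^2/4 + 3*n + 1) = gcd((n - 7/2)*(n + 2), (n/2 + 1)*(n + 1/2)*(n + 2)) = n + 2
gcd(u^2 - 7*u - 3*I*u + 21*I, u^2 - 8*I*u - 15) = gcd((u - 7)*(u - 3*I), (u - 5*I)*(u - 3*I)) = u - 3*I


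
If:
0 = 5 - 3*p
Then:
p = 5/3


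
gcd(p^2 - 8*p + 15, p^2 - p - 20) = p - 5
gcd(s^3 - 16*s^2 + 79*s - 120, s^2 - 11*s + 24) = s^2 - 11*s + 24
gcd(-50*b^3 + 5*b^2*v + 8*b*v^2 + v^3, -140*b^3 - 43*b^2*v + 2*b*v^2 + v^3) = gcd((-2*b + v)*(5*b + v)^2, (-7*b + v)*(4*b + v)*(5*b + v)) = 5*b + v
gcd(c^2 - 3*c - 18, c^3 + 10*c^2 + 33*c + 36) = c + 3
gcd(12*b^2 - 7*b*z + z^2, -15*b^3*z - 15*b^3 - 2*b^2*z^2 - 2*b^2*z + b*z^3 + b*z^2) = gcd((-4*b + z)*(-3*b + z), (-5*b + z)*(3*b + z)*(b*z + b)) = 1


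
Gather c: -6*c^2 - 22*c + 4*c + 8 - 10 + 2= -6*c^2 - 18*c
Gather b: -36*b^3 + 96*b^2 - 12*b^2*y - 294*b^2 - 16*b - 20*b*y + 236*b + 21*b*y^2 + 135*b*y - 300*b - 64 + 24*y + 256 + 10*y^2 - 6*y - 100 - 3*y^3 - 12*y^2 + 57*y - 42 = -36*b^3 + b^2*(-12*y - 198) + b*(21*y^2 + 115*y - 80) - 3*y^3 - 2*y^2 + 75*y + 50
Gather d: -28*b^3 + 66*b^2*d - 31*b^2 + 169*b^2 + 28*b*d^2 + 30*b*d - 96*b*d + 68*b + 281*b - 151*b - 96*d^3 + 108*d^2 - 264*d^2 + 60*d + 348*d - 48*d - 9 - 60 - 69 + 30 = -28*b^3 + 138*b^2 + 198*b - 96*d^3 + d^2*(28*b - 156) + d*(66*b^2 - 66*b + 360) - 108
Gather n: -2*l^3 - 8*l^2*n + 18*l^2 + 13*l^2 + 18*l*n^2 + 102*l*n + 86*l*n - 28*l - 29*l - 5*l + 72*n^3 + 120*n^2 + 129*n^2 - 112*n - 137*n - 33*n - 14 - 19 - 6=-2*l^3 + 31*l^2 - 62*l + 72*n^3 + n^2*(18*l + 249) + n*(-8*l^2 + 188*l - 282) - 39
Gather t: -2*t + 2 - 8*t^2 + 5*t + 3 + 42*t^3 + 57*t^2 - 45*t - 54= 42*t^3 + 49*t^2 - 42*t - 49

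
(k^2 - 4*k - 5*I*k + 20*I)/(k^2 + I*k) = (k^2 - 4*k - 5*I*k + 20*I)/(k*(k + I))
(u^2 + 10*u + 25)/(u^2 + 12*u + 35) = (u + 5)/(u + 7)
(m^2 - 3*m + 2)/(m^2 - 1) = (m - 2)/(m + 1)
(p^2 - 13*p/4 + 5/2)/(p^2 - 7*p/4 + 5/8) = 2*(p - 2)/(2*p - 1)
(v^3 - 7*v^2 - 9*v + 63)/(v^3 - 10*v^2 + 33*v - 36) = (v^2 - 4*v - 21)/(v^2 - 7*v + 12)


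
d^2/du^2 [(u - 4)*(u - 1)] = 2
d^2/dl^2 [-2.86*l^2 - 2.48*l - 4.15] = -5.72000000000000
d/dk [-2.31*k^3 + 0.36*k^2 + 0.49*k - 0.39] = -6.93*k^2 + 0.72*k + 0.49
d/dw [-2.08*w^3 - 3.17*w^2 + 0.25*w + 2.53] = -6.24*w^2 - 6.34*w + 0.25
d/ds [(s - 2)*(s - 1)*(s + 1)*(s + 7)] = 4*s^3 + 15*s^2 - 30*s - 5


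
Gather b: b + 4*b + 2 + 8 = 5*b + 10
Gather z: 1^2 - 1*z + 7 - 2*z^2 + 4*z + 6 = -2*z^2 + 3*z + 14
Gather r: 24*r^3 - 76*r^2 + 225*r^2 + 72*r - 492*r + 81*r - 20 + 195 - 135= 24*r^3 + 149*r^2 - 339*r + 40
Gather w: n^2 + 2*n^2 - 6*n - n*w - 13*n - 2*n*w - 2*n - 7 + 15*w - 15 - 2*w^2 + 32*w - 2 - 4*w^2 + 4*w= 3*n^2 - 21*n - 6*w^2 + w*(51 - 3*n) - 24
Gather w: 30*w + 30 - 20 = 30*w + 10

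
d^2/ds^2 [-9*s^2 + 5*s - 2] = -18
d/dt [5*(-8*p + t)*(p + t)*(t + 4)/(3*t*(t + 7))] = 5*(8*p^2*t^2 + 64*p^2*t + 224*p^2 - 21*p*t^2 + t^4 + 14*t^3 + 28*t^2)/(3*t^2*(t^2 + 14*t + 49))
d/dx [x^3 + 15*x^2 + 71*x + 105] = 3*x^2 + 30*x + 71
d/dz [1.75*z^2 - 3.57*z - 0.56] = 3.5*z - 3.57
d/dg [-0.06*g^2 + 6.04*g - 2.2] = 6.04 - 0.12*g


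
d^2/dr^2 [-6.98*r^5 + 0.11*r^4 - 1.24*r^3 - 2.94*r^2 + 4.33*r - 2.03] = -139.6*r^3 + 1.32*r^2 - 7.44*r - 5.88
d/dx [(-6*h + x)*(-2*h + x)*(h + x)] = 4*h^2 - 14*h*x + 3*x^2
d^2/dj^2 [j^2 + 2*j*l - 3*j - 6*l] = 2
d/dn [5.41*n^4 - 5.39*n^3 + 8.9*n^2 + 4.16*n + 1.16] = 21.64*n^3 - 16.17*n^2 + 17.8*n + 4.16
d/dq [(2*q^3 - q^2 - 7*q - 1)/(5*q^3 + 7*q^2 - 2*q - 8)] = (19*q^4 + 62*q^3 + 18*q^2 + 30*q + 54)/(25*q^6 + 70*q^5 + 29*q^4 - 108*q^3 - 108*q^2 + 32*q + 64)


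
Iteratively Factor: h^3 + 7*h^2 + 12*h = (h + 4)*(h^2 + 3*h) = (h + 3)*(h + 4)*(h)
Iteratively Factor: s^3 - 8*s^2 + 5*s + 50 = (s + 2)*(s^2 - 10*s + 25) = (s - 5)*(s + 2)*(s - 5)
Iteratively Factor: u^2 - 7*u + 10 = (u - 5)*(u - 2)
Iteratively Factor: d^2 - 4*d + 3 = (d - 1)*(d - 3)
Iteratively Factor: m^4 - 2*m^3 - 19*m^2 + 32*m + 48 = (m + 4)*(m^3 - 6*m^2 + 5*m + 12) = (m + 1)*(m + 4)*(m^2 - 7*m + 12) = (m - 3)*(m + 1)*(m + 4)*(m - 4)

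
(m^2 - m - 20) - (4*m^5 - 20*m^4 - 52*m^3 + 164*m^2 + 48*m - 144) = -4*m^5 + 20*m^4 + 52*m^3 - 163*m^2 - 49*m + 124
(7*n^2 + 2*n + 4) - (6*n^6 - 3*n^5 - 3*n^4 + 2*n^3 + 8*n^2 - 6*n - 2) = -6*n^6 + 3*n^5 + 3*n^4 - 2*n^3 - n^2 + 8*n + 6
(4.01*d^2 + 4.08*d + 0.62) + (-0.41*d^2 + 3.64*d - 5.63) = 3.6*d^2 + 7.72*d - 5.01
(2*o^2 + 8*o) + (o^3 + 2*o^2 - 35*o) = o^3 + 4*o^2 - 27*o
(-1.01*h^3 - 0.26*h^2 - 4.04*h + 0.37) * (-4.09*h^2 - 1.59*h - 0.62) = 4.1309*h^5 + 2.6693*h^4 + 17.5632*h^3 + 5.0715*h^2 + 1.9165*h - 0.2294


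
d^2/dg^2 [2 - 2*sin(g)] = 2*sin(g)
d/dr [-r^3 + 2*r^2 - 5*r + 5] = -3*r^2 + 4*r - 5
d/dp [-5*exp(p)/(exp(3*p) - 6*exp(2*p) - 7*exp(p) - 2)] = 10*(exp(3*p) - 3*exp(2*p) + 1)*exp(p)/(exp(6*p) - 12*exp(5*p) + 22*exp(4*p) + 80*exp(3*p) + 73*exp(2*p) + 28*exp(p) + 4)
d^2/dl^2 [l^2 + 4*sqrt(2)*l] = 2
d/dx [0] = 0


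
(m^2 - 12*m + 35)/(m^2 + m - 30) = (m - 7)/(m + 6)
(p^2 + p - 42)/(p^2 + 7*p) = (p - 6)/p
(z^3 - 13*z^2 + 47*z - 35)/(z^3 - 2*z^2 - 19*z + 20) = (z - 7)/(z + 4)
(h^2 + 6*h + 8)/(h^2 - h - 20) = (h + 2)/(h - 5)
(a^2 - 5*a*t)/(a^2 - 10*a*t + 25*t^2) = a/(a - 5*t)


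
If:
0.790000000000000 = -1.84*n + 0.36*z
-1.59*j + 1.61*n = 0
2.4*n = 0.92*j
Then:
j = 0.00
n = 0.00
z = 2.19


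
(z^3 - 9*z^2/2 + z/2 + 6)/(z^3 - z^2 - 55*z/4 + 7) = 2*(2*z^2 - z - 3)/(4*z^2 + 12*z - 7)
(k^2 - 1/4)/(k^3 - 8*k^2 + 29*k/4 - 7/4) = (2*k + 1)/(2*k^2 - 15*k + 7)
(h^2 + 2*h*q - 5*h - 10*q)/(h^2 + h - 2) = (h^2 + 2*h*q - 5*h - 10*q)/(h^2 + h - 2)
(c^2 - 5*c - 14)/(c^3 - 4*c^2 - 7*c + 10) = (c - 7)/(c^2 - 6*c + 5)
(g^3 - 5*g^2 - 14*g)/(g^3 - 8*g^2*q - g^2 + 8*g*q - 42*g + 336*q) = g*(-g - 2)/(-g^2 + 8*g*q - 6*g + 48*q)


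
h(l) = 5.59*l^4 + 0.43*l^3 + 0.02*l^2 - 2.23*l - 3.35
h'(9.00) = 16403.06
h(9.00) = 36967.66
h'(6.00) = 4874.21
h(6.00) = 7321.51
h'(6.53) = 6279.07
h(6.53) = 10266.67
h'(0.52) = 1.28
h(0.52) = -4.04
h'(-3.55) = -986.48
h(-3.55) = 873.40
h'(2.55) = 377.02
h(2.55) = 234.58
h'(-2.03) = -184.05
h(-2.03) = 92.59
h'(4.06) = 1515.60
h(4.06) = 1535.56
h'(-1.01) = -23.99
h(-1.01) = 4.30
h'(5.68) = 4137.10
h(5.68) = 5881.85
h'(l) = 22.36*l^3 + 1.29*l^2 + 0.04*l - 2.23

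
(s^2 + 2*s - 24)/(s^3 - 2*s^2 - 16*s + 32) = (s + 6)/(s^2 + 2*s - 8)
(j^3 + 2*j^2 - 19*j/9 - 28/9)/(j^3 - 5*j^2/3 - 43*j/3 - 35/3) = (j - 4/3)/(j - 5)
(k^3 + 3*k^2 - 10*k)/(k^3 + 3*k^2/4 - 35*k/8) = 8*(k^2 + 3*k - 10)/(8*k^2 + 6*k - 35)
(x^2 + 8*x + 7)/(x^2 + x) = (x + 7)/x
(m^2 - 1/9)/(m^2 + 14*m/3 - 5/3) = (m + 1/3)/(m + 5)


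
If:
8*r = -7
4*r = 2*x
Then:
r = -7/8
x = -7/4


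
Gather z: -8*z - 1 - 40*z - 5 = -48*z - 6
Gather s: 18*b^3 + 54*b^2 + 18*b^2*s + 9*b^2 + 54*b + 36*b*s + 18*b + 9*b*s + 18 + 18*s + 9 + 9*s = 18*b^3 + 63*b^2 + 72*b + s*(18*b^2 + 45*b + 27) + 27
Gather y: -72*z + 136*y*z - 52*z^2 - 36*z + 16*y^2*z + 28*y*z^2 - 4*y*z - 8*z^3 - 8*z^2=16*y^2*z + y*(28*z^2 + 132*z) - 8*z^3 - 60*z^2 - 108*z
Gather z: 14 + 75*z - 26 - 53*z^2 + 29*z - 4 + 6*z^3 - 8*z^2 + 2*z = 6*z^3 - 61*z^2 + 106*z - 16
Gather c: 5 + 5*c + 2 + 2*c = 7*c + 7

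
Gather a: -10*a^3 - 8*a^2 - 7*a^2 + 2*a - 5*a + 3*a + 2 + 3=-10*a^3 - 15*a^2 + 5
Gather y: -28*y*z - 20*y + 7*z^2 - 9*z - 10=y*(-28*z - 20) + 7*z^2 - 9*z - 10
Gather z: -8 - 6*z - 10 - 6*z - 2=-12*z - 20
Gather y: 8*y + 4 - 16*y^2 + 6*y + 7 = -16*y^2 + 14*y + 11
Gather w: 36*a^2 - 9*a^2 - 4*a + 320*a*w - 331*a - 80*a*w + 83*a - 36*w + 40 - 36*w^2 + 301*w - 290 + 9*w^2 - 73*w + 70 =27*a^2 - 252*a - 27*w^2 + w*(240*a + 192) - 180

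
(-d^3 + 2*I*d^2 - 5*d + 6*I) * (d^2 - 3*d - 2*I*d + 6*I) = -d^5 + 3*d^4 + 4*I*d^4 - d^3 - 12*I*d^3 + 3*d^2 + 16*I*d^2 + 12*d - 48*I*d - 36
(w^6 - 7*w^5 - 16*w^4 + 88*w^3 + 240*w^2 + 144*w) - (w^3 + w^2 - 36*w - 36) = w^6 - 7*w^5 - 16*w^4 + 87*w^3 + 239*w^2 + 180*w + 36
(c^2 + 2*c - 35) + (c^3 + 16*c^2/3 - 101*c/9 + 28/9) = c^3 + 19*c^2/3 - 83*c/9 - 287/9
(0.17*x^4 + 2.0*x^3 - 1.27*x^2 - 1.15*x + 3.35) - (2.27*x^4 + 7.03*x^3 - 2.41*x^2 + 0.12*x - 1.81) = -2.1*x^4 - 5.03*x^3 + 1.14*x^2 - 1.27*x + 5.16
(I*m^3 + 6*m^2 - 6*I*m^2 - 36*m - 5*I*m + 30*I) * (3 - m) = -I*m^4 - 6*m^3 + 9*I*m^3 + 54*m^2 - 13*I*m^2 - 108*m - 45*I*m + 90*I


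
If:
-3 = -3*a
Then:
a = 1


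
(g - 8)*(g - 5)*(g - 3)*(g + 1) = g^4 - 15*g^3 + 63*g^2 - 41*g - 120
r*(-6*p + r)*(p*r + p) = -6*p^2*r^2 - 6*p^2*r + p*r^3 + p*r^2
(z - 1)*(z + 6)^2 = z^3 + 11*z^2 + 24*z - 36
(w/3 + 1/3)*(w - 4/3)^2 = w^3/3 - 5*w^2/9 - 8*w/27 + 16/27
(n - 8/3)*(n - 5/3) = n^2 - 13*n/3 + 40/9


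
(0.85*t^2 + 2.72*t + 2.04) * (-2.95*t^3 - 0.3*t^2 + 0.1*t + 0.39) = -2.5075*t^5 - 8.279*t^4 - 6.749*t^3 - 0.00849999999999995*t^2 + 1.2648*t + 0.7956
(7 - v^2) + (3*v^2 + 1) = 2*v^2 + 8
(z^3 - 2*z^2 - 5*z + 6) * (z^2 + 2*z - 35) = z^5 - 44*z^3 + 66*z^2 + 187*z - 210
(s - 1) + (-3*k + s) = -3*k + 2*s - 1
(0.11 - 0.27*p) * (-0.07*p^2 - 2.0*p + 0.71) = 0.0189*p^3 + 0.5323*p^2 - 0.4117*p + 0.0781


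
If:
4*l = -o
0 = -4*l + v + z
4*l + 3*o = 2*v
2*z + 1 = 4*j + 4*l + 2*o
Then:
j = 5*z/8 + 1/4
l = z/8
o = -z/2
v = -z/2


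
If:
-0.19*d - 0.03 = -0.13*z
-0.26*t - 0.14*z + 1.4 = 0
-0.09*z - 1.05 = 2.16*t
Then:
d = 7.93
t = -0.98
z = 11.82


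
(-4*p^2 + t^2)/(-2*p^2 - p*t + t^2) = (2*p + t)/(p + t)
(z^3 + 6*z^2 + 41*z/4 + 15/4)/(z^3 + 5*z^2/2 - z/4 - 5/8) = 2*(z + 3)/(2*z - 1)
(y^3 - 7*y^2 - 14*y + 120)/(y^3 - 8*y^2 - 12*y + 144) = (y - 5)/(y - 6)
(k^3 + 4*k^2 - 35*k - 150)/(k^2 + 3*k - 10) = (k^2 - k - 30)/(k - 2)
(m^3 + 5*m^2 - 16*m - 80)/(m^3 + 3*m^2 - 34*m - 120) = (m - 4)/(m - 6)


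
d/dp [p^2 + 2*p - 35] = 2*p + 2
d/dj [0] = 0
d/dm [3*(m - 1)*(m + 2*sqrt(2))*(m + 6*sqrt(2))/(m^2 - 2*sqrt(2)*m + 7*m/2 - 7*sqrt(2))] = 6*(2*m^4 - 8*sqrt(2)*m^3 + 14*m^3 - 119*m^2 + 34*sqrt(2)*m^2 - 352*m + 28*sqrt(2)*m - 432*sqrt(2) + 392)/(4*m^4 - 16*sqrt(2)*m^3 + 28*m^3 - 112*sqrt(2)*m^2 + 81*m^2 - 196*sqrt(2)*m + 224*m + 392)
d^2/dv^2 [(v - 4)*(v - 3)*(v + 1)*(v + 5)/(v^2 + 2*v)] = 2*(v^6 + 6*v^5 + 12*v^4 + 83*v^3 + 180*v^2 + 360*v + 240)/(v^3*(v^3 + 6*v^2 + 12*v + 8))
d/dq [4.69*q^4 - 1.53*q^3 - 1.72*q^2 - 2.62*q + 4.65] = 18.76*q^3 - 4.59*q^2 - 3.44*q - 2.62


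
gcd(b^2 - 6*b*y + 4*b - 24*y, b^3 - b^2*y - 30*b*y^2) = -b + 6*y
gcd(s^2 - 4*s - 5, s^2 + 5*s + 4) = s + 1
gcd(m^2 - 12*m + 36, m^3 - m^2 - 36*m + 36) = m - 6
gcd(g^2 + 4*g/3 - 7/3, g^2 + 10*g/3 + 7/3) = g + 7/3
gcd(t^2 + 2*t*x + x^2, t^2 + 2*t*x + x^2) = t^2 + 2*t*x + x^2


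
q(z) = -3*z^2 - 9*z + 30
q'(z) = -6*z - 9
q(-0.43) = 33.32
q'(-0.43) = -6.42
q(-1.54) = 36.75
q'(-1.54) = 0.24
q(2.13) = -2.78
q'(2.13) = -21.78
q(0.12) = 28.88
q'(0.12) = -9.72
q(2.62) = -14.17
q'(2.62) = -24.72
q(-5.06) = -1.27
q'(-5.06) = 21.36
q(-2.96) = 30.36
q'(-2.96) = 8.76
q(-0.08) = 30.70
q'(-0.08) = -8.52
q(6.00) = -132.00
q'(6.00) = -45.00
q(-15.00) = -510.00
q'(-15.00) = 81.00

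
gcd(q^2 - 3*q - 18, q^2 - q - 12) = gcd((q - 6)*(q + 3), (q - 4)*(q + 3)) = q + 3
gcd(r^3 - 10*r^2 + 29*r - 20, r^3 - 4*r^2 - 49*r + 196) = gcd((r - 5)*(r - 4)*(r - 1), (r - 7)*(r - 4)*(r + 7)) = r - 4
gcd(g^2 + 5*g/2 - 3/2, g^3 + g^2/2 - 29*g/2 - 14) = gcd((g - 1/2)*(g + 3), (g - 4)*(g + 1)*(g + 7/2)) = 1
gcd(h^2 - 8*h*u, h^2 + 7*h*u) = h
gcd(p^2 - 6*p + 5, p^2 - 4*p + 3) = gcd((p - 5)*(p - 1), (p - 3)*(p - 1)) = p - 1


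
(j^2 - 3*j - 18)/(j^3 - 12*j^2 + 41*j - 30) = (j + 3)/(j^2 - 6*j + 5)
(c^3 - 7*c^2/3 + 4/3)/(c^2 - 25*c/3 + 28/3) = (3*c^3 - 7*c^2 + 4)/(3*c^2 - 25*c + 28)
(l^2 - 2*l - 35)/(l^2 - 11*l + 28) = (l + 5)/(l - 4)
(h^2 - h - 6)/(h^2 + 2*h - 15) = (h + 2)/(h + 5)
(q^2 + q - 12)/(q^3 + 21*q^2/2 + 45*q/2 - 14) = 2*(q - 3)/(2*q^2 + 13*q - 7)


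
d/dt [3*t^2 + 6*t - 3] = 6*t + 6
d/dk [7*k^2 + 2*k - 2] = 14*k + 2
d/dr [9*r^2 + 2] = 18*r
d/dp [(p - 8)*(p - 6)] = 2*p - 14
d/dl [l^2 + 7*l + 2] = 2*l + 7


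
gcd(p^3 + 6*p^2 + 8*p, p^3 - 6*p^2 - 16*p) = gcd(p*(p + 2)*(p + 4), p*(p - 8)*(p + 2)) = p^2 + 2*p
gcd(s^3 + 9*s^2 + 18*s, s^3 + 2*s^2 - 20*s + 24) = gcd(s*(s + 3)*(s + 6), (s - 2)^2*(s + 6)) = s + 6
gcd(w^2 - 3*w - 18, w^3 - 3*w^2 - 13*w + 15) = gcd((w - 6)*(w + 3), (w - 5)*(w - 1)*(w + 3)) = w + 3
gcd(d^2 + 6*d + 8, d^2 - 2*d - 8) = d + 2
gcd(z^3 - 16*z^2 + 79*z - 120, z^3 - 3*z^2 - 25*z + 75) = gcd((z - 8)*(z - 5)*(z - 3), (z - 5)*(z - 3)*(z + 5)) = z^2 - 8*z + 15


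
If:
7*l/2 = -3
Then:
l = -6/7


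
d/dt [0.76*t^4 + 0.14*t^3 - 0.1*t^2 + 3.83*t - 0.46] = 3.04*t^3 + 0.42*t^2 - 0.2*t + 3.83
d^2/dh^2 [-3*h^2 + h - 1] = -6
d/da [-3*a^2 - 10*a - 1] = -6*a - 10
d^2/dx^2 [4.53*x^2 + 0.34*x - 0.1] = 9.06000000000000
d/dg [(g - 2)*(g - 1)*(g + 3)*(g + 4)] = 4*g^3 + 12*g^2 - 14*g - 22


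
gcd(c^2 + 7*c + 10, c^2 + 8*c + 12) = c + 2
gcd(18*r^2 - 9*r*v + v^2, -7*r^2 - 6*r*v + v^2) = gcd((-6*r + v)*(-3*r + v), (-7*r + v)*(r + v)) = 1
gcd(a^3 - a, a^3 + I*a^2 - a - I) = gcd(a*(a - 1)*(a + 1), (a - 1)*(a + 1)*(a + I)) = a^2 - 1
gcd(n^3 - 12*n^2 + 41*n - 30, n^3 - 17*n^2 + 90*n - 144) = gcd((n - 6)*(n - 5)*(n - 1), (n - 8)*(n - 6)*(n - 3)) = n - 6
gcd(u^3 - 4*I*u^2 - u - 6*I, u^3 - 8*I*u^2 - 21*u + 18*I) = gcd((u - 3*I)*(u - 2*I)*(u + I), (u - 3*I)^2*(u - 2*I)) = u^2 - 5*I*u - 6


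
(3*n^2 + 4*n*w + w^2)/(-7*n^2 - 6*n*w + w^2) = (3*n + w)/(-7*n + w)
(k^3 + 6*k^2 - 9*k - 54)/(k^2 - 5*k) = (k^3 + 6*k^2 - 9*k - 54)/(k*(k - 5))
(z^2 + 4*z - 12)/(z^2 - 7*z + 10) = (z + 6)/(z - 5)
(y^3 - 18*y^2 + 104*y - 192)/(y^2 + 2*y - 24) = (y^2 - 14*y + 48)/(y + 6)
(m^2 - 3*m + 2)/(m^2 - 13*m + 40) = (m^2 - 3*m + 2)/(m^2 - 13*m + 40)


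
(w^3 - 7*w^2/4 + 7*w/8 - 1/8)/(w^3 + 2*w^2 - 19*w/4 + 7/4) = (4*w - 1)/(2*(2*w + 7))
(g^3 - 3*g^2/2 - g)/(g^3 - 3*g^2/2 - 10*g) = (-2*g^2 + 3*g + 2)/(-2*g^2 + 3*g + 20)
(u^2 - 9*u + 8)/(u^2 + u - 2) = (u - 8)/(u + 2)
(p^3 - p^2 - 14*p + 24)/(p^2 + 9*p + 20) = (p^2 - 5*p + 6)/(p + 5)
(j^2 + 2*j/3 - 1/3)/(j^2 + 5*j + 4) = (j - 1/3)/(j + 4)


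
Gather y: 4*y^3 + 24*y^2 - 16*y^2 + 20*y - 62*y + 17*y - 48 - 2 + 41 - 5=4*y^3 + 8*y^2 - 25*y - 14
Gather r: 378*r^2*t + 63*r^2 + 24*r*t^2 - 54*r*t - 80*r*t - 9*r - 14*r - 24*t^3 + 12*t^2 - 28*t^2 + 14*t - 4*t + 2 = r^2*(378*t + 63) + r*(24*t^2 - 134*t - 23) - 24*t^3 - 16*t^2 + 10*t + 2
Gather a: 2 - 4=-2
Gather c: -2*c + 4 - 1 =3 - 2*c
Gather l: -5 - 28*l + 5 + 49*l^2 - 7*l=49*l^2 - 35*l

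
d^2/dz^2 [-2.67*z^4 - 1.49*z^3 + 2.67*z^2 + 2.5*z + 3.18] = -32.04*z^2 - 8.94*z + 5.34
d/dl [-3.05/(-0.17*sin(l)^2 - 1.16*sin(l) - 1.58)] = -(1.037*sin(l) + 3.538)*cos(l)/(0.17*sin(l)^2 + 1.16*sin(l) + 1.58)^2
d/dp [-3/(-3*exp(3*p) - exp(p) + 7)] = (-27*exp(2*p) - 3)*exp(p)/(3*exp(3*p) + exp(p) - 7)^2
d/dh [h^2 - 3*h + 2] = 2*h - 3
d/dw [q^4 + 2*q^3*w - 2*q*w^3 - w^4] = 2*q^3 - 6*q*w^2 - 4*w^3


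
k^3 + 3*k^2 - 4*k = k*(k - 1)*(k + 4)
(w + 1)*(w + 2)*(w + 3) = w^3 + 6*w^2 + 11*w + 6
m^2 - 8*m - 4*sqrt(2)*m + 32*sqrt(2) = (m - 8)*(m - 4*sqrt(2))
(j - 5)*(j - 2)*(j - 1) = j^3 - 8*j^2 + 17*j - 10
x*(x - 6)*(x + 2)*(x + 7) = x^4 + 3*x^3 - 40*x^2 - 84*x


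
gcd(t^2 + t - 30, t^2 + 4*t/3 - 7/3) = 1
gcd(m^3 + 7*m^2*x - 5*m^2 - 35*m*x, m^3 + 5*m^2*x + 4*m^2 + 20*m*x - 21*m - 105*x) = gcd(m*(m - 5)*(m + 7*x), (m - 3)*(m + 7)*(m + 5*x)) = 1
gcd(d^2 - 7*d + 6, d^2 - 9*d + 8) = d - 1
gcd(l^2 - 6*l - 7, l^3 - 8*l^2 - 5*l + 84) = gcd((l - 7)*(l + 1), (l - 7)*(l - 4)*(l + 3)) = l - 7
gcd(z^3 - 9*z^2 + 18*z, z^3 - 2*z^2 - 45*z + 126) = z^2 - 9*z + 18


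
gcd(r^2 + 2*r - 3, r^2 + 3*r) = r + 3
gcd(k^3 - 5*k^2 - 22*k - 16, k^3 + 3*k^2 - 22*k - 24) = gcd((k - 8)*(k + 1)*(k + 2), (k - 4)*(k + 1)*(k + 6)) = k + 1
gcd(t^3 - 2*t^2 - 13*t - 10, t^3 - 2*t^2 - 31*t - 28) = t + 1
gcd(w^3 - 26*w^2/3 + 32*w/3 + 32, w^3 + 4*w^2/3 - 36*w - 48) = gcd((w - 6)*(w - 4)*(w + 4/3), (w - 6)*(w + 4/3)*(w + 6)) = w^2 - 14*w/3 - 8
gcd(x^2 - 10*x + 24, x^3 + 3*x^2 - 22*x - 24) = x - 4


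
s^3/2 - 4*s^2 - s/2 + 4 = (s/2 + 1/2)*(s - 8)*(s - 1)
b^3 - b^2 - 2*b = b*(b - 2)*(b + 1)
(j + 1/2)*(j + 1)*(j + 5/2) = j^3 + 4*j^2 + 17*j/4 + 5/4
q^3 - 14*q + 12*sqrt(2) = (q - 2*sqrt(2))*(q - sqrt(2))*(q + 3*sqrt(2))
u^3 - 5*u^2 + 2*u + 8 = (u - 4)*(u - 2)*(u + 1)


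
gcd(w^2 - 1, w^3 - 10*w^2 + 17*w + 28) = w + 1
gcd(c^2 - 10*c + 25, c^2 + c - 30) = c - 5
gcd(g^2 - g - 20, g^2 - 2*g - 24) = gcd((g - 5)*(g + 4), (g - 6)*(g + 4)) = g + 4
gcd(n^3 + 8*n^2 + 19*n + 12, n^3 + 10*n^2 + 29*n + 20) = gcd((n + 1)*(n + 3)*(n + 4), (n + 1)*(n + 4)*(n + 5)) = n^2 + 5*n + 4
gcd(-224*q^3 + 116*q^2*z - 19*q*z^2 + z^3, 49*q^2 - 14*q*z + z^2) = -7*q + z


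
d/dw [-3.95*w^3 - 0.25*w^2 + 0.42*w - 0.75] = -11.85*w^2 - 0.5*w + 0.42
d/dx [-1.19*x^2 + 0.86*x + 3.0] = 0.86 - 2.38*x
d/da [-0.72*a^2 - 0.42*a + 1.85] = -1.44*a - 0.42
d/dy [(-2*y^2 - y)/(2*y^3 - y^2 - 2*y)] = (4*y^2 + 4*y + 3)/(4*y^4 - 4*y^3 - 7*y^2 + 4*y + 4)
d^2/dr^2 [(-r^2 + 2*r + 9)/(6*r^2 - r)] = 6*(22*r^3 + 324*r^2 - 54*r + 3)/(r^3*(216*r^3 - 108*r^2 + 18*r - 1))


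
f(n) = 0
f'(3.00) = 0.00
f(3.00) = 0.00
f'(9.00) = 0.00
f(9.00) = 0.00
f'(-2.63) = 0.00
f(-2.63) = 0.00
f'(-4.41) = 0.00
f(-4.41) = 0.00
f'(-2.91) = 0.00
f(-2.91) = 0.00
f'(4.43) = 0.00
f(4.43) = 0.00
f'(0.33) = 0.00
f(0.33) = 0.00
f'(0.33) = 0.00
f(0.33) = 0.00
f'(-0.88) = 0.00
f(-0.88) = 0.00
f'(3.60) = 0.00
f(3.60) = 0.00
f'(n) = 0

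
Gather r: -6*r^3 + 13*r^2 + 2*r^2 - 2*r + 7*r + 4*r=-6*r^3 + 15*r^2 + 9*r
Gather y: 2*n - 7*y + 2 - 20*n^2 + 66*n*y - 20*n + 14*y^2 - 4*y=-20*n^2 - 18*n + 14*y^2 + y*(66*n - 11) + 2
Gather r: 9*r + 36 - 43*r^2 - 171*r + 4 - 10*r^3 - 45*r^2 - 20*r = -10*r^3 - 88*r^2 - 182*r + 40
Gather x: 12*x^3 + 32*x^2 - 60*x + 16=12*x^3 + 32*x^2 - 60*x + 16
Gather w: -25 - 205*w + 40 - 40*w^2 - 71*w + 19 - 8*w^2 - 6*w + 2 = -48*w^2 - 282*w + 36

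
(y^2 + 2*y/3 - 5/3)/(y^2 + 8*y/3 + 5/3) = (y - 1)/(y + 1)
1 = 1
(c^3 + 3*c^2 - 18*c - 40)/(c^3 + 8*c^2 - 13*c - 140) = (c + 2)/(c + 7)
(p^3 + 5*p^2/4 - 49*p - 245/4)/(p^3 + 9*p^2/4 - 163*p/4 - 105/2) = (p - 7)/(p - 6)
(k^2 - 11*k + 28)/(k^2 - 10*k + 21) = (k - 4)/(k - 3)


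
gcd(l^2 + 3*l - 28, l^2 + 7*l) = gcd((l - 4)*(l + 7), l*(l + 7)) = l + 7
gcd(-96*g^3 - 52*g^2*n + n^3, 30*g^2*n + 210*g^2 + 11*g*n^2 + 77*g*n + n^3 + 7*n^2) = 6*g + n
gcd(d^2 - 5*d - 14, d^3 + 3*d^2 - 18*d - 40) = d + 2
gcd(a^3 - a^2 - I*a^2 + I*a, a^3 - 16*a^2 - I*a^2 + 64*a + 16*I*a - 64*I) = a - I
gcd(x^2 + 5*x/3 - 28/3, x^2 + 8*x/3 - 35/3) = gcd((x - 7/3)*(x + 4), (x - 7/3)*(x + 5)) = x - 7/3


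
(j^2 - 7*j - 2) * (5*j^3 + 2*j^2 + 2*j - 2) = 5*j^5 - 33*j^4 - 22*j^3 - 20*j^2 + 10*j + 4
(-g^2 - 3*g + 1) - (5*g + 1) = -g^2 - 8*g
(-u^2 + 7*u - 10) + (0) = -u^2 + 7*u - 10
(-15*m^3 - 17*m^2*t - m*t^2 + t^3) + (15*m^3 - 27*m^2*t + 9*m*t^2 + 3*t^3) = -44*m^2*t + 8*m*t^2 + 4*t^3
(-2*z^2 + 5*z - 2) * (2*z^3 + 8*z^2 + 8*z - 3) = -4*z^5 - 6*z^4 + 20*z^3 + 30*z^2 - 31*z + 6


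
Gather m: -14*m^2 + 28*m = -14*m^2 + 28*m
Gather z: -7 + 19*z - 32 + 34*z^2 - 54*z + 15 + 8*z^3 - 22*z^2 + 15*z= 8*z^3 + 12*z^2 - 20*z - 24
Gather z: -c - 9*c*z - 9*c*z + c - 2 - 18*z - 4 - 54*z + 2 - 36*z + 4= z*(-18*c - 108)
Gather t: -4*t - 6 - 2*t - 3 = -6*t - 9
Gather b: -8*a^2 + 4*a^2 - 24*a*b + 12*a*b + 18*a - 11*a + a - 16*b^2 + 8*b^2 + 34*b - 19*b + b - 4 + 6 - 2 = -4*a^2 + 8*a - 8*b^2 + b*(16 - 12*a)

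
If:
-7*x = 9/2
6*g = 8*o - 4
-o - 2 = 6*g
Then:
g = -10/27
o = 2/9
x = -9/14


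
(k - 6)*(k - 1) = k^2 - 7*k + 6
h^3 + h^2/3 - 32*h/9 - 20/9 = (h - 2)*(h + 2/3)*(h + 5/3)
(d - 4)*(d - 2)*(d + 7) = d^3 + d^2 - 34*d + 56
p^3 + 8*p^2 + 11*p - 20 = (p - 1)*(p + 4)*(p + 5)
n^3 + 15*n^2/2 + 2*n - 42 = (n - 2)*(n + 7/2)*(n + 6)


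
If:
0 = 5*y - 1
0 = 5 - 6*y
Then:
No Solution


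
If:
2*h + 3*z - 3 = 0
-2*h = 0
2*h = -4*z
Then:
No Solution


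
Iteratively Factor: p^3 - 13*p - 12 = (p + 3)*(p^2 - 3*p - 4) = (p - 4)*(p + 3)*(p + 1)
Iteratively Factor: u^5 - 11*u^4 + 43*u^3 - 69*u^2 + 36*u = (u - 4)*(u^4 - 7*u^3 + 15*u^2 - 9*u) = (u - 4)*(u - 3)*(u^3 - 4*u^2 + 3*u) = (u - 4)*(u - 3)^2*(u^2 - u) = (u - 4)*(u - 3)^2*(u - 1)*(u)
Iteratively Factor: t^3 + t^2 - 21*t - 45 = (t - 5)*(t^2 + 6*t + 9) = (t - 5)*(t + 3)*(t + 3)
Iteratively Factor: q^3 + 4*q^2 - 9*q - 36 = (q + 4)*(q^2 - 9) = (q - 3)*(q + 4)*(q + 3)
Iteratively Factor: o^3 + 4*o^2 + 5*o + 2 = (o + 1)*(o^2 + 3*o + 2) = (o + 1)*(o + 2)*(o + 1)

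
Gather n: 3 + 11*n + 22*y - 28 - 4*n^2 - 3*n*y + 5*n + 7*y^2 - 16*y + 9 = -4*n^2 + n*(16 - 3*y) + 7*y^2 + 6*y - 16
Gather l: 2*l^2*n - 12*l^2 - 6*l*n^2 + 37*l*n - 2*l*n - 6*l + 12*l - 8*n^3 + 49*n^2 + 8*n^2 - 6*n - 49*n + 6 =l^2*(2*n - 12) + l*(-6*n^2 + 35*n + 6) - 8*n^3 + 57*n^2 - 55*n + 6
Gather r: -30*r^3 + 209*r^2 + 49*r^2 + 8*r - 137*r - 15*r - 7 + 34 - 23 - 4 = -30*r^3 + 258*r^2 - 144*r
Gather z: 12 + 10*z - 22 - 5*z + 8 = 5*z - 2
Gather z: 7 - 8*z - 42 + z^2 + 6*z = z^2 - 2*z - 35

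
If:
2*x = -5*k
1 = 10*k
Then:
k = 1/10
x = -1/4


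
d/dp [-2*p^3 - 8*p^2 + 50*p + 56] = -6*p^2 - 16*p + 50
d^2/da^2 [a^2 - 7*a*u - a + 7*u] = 2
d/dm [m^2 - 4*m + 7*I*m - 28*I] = 2*m - 4 + 7*I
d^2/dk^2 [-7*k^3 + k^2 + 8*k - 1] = 2 - 42*k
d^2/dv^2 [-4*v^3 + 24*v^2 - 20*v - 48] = 48 - 24*v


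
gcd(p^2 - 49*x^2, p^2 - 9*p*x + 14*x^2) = -p + 7*x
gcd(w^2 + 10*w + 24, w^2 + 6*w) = w + 6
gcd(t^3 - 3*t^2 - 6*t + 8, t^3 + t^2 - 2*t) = t^2 + t - 2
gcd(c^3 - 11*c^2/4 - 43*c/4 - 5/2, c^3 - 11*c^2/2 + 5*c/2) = c - 5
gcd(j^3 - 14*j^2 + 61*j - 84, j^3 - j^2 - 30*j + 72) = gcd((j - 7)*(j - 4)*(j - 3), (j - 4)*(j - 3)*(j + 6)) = j^2 - 7*j + 12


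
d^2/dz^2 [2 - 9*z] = 0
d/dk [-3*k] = -3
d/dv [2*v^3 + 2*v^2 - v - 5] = 6*v^2 + 4*v - 1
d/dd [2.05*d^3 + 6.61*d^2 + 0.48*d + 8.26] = 6.15*d^2 + 13.22*d + 0.48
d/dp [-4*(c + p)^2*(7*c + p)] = 12*(-5*c - p)*(c + p)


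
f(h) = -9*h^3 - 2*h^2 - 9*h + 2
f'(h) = -27*h^2 - 4*h - 9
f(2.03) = -99.80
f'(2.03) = -128.38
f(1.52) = -47.91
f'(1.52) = -77.46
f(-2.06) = 90.73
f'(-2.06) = -115.34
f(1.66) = -59.62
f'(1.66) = -90.04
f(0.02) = 1.82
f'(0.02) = -9.09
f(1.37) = -37.23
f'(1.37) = -65.16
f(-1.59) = 47.43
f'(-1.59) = -70.90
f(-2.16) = 102.81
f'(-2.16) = -126.33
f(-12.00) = 15374.00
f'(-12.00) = -3849.00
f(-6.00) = 1928.00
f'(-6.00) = -957.00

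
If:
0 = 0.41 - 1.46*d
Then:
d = 0.28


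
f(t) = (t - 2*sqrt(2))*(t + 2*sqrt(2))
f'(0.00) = 0.00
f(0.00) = -8.00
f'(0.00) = 0.00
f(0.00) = -8.00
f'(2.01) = 4.02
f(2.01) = -3.96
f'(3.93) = 7.86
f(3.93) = 7.44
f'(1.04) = 2.08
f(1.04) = -6.92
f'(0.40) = 0.80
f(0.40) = -7.84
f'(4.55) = 9.10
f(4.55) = 12.70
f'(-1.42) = -2.84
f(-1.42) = -5.98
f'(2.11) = 4.22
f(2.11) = -3.55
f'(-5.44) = -10.88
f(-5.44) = 21.59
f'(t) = 2*t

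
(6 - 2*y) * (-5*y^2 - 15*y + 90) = 10*y^3 - 270*y + 540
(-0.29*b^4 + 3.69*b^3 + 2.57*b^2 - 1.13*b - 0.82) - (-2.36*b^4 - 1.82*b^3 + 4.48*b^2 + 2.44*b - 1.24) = 2.07*b^4 + 5.51*b^3 - 1.91*b^2 - 3.57*b + 0.42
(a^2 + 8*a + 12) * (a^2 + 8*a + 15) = a^4 + 16*a^3 + 91*a^2 + 216*a + 180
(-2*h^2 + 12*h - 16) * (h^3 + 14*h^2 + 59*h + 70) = -2*h^5 - 16*h^4 + 34*h^3 + 344*h^2 - 104*h - 1120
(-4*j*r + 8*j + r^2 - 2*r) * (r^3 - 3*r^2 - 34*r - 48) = -4*j*r^4 + 20*j*r^3 + 112*j*r^2 - 80*j*r - 384*j + r^5 - 5*r^4 - 28*r^3 + 20*r^2 + 96*r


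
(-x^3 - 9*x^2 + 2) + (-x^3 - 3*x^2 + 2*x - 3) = -2*x^3 - 12*x^2 + 2*x - 1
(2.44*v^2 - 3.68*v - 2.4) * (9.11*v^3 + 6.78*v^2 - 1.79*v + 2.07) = 22.2284*v^5 - 16.9816*v^4 - 51.182*v^3 - 4.634*v^2 - 3.3216*v - 4.968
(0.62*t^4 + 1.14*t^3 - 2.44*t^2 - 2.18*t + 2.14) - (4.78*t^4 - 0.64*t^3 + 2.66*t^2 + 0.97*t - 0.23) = -4.16*t^4 + 1.78*t^3 - 5.1*t^2 - 3.15*t + 2.37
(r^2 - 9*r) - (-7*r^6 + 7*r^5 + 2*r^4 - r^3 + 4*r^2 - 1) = 7*r^6 - 7*r^5 - 2*r^4 + r^3 - 3*r^2 - 9*r + 1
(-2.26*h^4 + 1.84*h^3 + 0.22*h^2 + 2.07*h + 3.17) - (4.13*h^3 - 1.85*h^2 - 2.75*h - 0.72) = -2.26*h^4 - 2.29*h^3 + 2.07*h^2 + 4.82*h + 3.89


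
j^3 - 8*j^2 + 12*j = j*(j - 6)*(j - 2)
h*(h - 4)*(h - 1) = h^3 - 5*h^2 + 4*h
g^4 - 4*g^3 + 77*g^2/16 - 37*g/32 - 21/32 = (g - 7/4)*(g - 3/2)*(g - 1)*(g + 1/4)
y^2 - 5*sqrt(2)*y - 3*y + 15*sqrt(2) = (y - 3)*(y - 5*sqrt(2))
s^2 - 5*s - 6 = (s - 6)*(s + 1)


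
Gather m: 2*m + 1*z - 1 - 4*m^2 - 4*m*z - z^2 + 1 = -4*m^2 + m*(2 - 4*z) - z^2 + z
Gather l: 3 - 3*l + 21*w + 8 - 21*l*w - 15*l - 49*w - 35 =l*(-21*w - 18) - 28*w - 24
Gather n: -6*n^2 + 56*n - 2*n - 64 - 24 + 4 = -6*n^2 + 54*n - 84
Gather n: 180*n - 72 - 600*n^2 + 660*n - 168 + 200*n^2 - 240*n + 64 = -400*n^2 + 600*n - 176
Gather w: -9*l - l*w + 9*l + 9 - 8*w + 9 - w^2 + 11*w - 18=-w^2 + w*(3 - l)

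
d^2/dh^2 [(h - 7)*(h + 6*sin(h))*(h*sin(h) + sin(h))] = -h^3*sin(h) + 6*sqrt(2)*h^2*sin(h + pi/4) + 12*h^2*cos(2*h) + 13*h*sin(h) + 24*h*sin(2*h) - 24*h*cos(h) - 72*h*cos(2*h) - 12*sin(h) - 72*sin(2*h) - 14*cos(h) - 90*cos(2*h) + 6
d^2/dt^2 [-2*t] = 0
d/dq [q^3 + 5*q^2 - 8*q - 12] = 3*q^2 + 10*q - 8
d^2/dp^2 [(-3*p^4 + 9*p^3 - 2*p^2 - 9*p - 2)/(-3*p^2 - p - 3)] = 2*(27*p^6 + 27*p^5 + 90*p^4 + 219*p^3 + 81*p^2 - 468*p - 25)/(27*p^6 + 27*p^5 + 90*p^4 + 55*p^3 + 90*p^2 + 27*p + 27)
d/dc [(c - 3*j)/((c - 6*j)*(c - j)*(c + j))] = ((-c + 3*j)*(c - 6*j)*(c - j) + (-c + 3*j)*(c - 6*j)*(c + j) + (-c + 3*j)*(c - j)*(c + j) + (c - 6*j)*(c - j)*(c + j))/((c - 6*j)^2*(c - j)^2*(c + j)^2)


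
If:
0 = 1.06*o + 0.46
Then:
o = -0.43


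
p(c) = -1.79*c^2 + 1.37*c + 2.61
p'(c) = 1.37 - 3.58*c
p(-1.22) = -1.73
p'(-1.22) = 5.74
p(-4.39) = -37.90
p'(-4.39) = 17.09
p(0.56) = 2.82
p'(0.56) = -0.63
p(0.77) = 2.60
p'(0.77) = -1.39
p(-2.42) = -11.19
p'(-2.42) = 10.03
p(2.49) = -5.08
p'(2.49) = -7.54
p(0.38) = 2.87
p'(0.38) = 0.01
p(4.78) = -31.74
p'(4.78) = -15.74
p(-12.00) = -271.59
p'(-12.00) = 44.33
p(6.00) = -53.61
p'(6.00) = -20.11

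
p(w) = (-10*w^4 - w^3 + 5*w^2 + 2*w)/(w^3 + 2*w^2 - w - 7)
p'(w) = (-3*w^2 - 4*w + 1)*(-10*w^4 - w^3 + 5*w^2 + 2*w)/(w^3 + 2*w^2 - w - 7)^2 + (-40*w^3 - 3*w^2 + 10*w + 2)/(w^3 + 2*w^2 - w - 7)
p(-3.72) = 66.53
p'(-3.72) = -10.23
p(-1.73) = 16.34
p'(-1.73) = -37.10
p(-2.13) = 32.56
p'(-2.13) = -40.38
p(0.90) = 0.26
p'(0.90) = 3.94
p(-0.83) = 0.45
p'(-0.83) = -2.89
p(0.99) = 0.73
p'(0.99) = 6.75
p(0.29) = -0.13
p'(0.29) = -0.52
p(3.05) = -22.78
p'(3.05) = -6.49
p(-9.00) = 114.15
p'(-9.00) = -9.41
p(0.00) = 0.00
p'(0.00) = -0.29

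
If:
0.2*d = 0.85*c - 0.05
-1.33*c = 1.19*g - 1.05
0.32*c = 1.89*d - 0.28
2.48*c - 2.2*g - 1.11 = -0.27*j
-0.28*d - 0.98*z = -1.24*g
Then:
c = 0.10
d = 0.16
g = 0.77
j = 9.52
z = 0.93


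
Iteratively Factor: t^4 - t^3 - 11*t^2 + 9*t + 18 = (t - 2)*(t^3 + t^2 - 9*t - 9) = (t - 2)*(t + 1)*(t^2 - 9) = (t - 2)*(t + 1)*(t + 3)*(t - 3)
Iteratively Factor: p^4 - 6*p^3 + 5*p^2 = (p - 1)*(p^3 - 5*p^2) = (p - 5)*(p - 1)*(p^2) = p*(p - 5)*(p - 1)*(p)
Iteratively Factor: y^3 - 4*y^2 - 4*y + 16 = (y - 4)*(y^2 - 4) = (y - 4)*(y - 2)*(y + 2)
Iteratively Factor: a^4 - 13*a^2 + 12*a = (a - 3)*(a^3 + 3*a^2 - 4*a) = (a - 3)*(a - 1)*(a^2 + 4*a) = a*(a - 3)*(a - 1)*(a + 4)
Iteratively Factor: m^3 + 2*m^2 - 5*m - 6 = (m + 3)*(m^2 - m - 2) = (m + 1)*(m + 3)*(m - 2)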